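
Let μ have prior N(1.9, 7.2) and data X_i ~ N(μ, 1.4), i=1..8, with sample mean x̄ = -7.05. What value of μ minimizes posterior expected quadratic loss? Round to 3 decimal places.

Posterior for μ is Normal. Precision-weighted mean: (1/7.2·1.9 + 8/1.4·-7.05) / (1/7.2 + 8/1.4) = -6.838.
A Normal posterior is symmetric, so mode = mean.
Quadratic loss ⇒ the optimal estimator is the posterior mean.

-6.838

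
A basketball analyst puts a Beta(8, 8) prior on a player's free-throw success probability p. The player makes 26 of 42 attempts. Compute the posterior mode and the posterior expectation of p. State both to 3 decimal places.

MAP: 0.589. Posterior mean: 0.586.

Posterior: Beta(8+26, 8+16) = Beta(34, 24).
Mode = (34−1)/(34+24−2) = 33/56 = 0.589.
Mean = 34/(34+24) = 34/58 = 0.586.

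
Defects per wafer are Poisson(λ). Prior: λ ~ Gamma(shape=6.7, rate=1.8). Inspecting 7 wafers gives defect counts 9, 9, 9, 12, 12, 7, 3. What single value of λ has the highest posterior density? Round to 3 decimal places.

Σ counts = 61. Posterior: Gamma(shape = 6.7+61 = 67.7, rate = 1.8+7 = 8.8).
Mode = (α−1)/β = 66.7/8.8 = 7.580.
Mean = α/β = 67.7/8.8 = 7.693.
This is the posterior mode — the MAP estimate.

7.580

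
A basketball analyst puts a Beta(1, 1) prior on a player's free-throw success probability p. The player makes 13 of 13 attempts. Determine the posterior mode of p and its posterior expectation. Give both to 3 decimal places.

Posterior: Beta(1+13, 1+0) = Beta(14, 1).
Since β = 1 ≤ 1 and α > 1, the Beta density is monotone increasing on [0,1]; the mode is at 1.
Mean = 14/(14+1) = 0.933.
Mode > mean: the posterior has a left tail.

p_MAP = 1.000, E[p|data] = 0.933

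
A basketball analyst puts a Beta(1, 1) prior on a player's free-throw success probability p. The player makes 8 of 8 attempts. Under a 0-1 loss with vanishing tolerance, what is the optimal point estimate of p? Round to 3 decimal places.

1.000

Posterior: Beta(1+8, 1+0) = Beta(9, 1).
Since β = 1 ≤ 1 and α > 1, the Beta density is monotone increasing on [0,1]; the mode is at 1.
Mean = 9/(9+1) = 0.900.
This is the posterior mode — the MAP estimate.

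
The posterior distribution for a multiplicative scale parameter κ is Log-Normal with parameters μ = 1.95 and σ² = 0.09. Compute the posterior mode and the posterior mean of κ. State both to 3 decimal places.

posterior mode = 6.424, posterior mean = 7.352

Mode = exp(μ − σ²) = exp(1.86) = 6.424.
Mean = exp(μ + σ²/2) = exp(1.995) = 7.352.
Mean > mode: the posterior has a right tail.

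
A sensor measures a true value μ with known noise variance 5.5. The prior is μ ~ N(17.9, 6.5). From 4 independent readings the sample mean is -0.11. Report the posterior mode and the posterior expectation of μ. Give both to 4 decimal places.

MAP = 3.0346; posterior mean = 3.0346

Posterior for μ is Normal. Precision-weighted mean: (1/6.5·17.9 + 4/5.5·-0.11) / (1/6.5 + 4/5.5) = 3.0346.
A Normal posterior is symmetric, so mode = mean.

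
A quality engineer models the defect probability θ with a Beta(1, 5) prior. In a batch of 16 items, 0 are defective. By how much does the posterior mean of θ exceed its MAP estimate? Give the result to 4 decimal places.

0.0455

Posterior: Beta(1+0, 5+16) = Beta(1, 21).
Since α = 1 ≤ 1 and β > 1, the Beta density is monotone decreasing on [0,1]; the mode is at 0.
Mean = 1/(1+21) = 0.0455.
Difference = 0.0455 − 0.0000 = 0.0455.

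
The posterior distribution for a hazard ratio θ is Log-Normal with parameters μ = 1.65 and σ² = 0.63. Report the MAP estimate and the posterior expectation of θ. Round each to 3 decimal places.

Mode = exp(μ − σ²) = exp(1.02) = 2.773.
Mean = exp(μ + σ²/2) = exp(1.965) = 7.135.

MAP: 2.773. Posterior mean: 7.135.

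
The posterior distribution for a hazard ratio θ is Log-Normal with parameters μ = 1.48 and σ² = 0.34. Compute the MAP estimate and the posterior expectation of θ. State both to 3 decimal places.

Mode = exp(μ − σ²) = exp(1.14) = 3.127.
Mean = exp(μ + σ²/2) = exp(1.650) = 5.207.
The posterior is right-skewed, so the mean exceeds the mode.

θ_MAP = 3.127, E[θ|data] = 5.207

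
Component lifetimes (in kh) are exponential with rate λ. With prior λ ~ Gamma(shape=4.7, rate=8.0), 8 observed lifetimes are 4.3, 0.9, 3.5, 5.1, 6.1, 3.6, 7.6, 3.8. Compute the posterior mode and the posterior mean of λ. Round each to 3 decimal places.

Σ times = 34.9. Posterior: Gamma(shape = 4.7+8 = 12.7, rate = 8.0+34.9 = 42.9).
Mode = (α−1)/β = 11.7/42.9 = 0.273.
Mean = α/β = 12.7/42.9 = 0.296.

MAP = 0.273; posterior mean = 0.296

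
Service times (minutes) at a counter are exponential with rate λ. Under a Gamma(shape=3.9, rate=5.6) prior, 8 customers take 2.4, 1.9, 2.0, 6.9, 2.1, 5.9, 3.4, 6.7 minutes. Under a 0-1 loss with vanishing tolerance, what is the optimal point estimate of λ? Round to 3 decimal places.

0.295

Σ times = 31.3. Posterior: Gamma(shape = 3.9+8 = 11.9, rate = 5.6+31.3 = 36.9).
Mode = (α−1)/β = 10.9/36.9 = 0.295.
Mean = α/β = 11.9/36.9 = 0.322.
This is the posterior mode — the MAP estimate.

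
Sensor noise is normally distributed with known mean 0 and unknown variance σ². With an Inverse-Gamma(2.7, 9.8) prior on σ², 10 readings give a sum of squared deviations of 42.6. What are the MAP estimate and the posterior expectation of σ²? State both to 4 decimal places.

Posterior: Inverse-Gamma(shape = 2.7+10/2 = 7.7, scale = 9.8+42.6/2 = 31.1).
Mode = β/(α+1) = 31.1/8.7 = 3.5747.
Mean = β/(α−1) = 31.1/6.7 = 4.6418.
Mean > mode: the posterior has a right tail.

MAP = 3.5747; posterior mean = 4.6418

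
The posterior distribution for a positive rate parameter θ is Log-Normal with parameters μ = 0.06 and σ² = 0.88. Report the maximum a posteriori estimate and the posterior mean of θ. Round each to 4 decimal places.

Mode = exp(μ − σ²) = exp(-0.82) = 0.4404.
Mean = exp(μ + σ²/2) = exp(0.500) = 1.6487.

MAP: 0.4404. Posterior mean: 1.6487.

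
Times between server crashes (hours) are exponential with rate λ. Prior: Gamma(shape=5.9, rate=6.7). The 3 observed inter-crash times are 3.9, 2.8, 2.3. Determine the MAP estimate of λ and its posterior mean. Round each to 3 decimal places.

MAP = 0.503, posterior mean = 0.567

Σ times = 9.0. Posterior: Gamma(shape = 5.9+3 = 8.9, rate = 6.7+9.0 = 15.7).
Mode = (α−1)/β = 7.9/15.7 = 0.503.
Mean = α/β = 8.9/15.7 = 0.567.
The posterior is right-skewed, so the mean exceeds the mode.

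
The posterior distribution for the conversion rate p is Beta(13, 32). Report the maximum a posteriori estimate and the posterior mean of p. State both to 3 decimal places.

MAP: 0.279. Posterior mean: 0.289.

Mode = (13−1)/(13+32−2) = 12/43 = 0.279.
Mean = 13/(13+32) = 13/45 = 0.289.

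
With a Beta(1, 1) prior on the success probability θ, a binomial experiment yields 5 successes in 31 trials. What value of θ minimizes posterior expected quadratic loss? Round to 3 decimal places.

0.182

Posterior: Beta(1+5, 1+26) = Beta(6, 27).
Mode = (6−1)/(6+27−2) = 5/31 = 0.161.
Mean = 6/(6+27) = 6/33 = 0.182.
Quadratic loss ⇒ the optimal estimator is the posterior mean.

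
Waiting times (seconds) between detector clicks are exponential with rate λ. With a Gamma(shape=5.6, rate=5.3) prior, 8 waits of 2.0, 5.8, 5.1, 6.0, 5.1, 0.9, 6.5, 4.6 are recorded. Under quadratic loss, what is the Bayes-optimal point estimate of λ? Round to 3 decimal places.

Σ times = 36.0. Posterior: Gamma(shape = 5.6+8 = 13.6, rate = 5.3+36.0 = 41.3).
Mode = (α−1)/β = 12.6/41.3 = 0.305.
Mean = α/β = 13.6/41.3 = 0.329.
Quadratic loss ⇒ the optimal estimator is the posterior mean.

0.329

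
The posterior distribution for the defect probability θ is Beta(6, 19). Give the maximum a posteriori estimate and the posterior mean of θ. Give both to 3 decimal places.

maximum a posteriori estimate = 0.217, posterior mean = 0.240

Mode = (6−1)/(6+19−2) = 5/23 = 0.217.
Mean = 6/(6+19) = 6/25 = 0.240.
Mean > mode: the posterior has a right tail.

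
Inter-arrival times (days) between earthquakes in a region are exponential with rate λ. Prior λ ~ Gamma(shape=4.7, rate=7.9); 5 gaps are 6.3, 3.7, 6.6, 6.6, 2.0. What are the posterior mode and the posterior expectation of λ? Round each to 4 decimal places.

Σ times = 25.2. Posterior: Gamma(shape = 4.7+5 = 9.7, rate = 7.9+25.2 = 33.1).
Mode = (α−1)/β = 8.7/33.1 = 0.2628.
Mean = α/β = 9.7/33.1 = 0.2931.
The posterior is right-skewed, so the mean exceeds the mode.

MAP: 0.2628. Posterior mean: 0.2931.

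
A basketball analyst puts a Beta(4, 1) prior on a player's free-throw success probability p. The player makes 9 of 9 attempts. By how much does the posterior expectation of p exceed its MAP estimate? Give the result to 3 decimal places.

-0.071

Posterior: Beta(4+9, 1+0) = Beta(13, 1).
Since β = 1 ≤ 1 and α > 1, the Beta density is monotone increasing on [0,1]; the mode is at 1.
Mean = 13/(13+1) = 0.929.
Difference = 0.929 − 1.000 = -0.071.
The posterior is left-skewed, so the mode exceeds the mean.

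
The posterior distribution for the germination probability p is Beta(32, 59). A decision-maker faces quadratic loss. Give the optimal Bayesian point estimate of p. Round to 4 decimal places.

0.3516

Mode = (32−1)/(32+59−2) = 31/89 = 0.3483.
Mean = 32/(32+59) = 32/91 = 0.3516.
Quadratic loss ⇒ the optimal estimator is the posterior mean.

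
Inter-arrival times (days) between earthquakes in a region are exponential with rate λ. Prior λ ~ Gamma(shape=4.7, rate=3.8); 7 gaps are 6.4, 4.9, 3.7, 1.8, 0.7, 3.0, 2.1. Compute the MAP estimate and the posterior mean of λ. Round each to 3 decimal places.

λ_MAP = 0.405, E[λ|data] = 0.443

Σ times = 22.6. Posterior: Gamma(shape = 4.7+7 = 11.7, rate = 3.8+22.6 = 26.4).
Mode = (α−1)/β = 10.7/26.4 = 0.405.
Mean = α/β = 11.7/26.4 = 0.443.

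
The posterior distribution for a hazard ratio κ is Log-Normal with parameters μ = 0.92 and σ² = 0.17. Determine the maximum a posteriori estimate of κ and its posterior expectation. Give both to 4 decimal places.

MAP: 2.1170. Posterior mean: 2.7319.

Mode = exp(μ − σ²) = exp(0.75) = 2.1170.
Mean = exp(μ + σ²/2) = exp(1.005) = 2.7319.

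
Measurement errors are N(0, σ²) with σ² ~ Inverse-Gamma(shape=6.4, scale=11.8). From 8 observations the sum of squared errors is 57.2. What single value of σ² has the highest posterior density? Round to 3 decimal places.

3.544

Posterior: Inverse-Gamma(shape = 6.4+8/2 = 10.4, scale = 11.8+57.2/2 = 40.4).
Mode = β/(α+1) = 40.4/11.4 = 3.544.
Mean = β/(α−1) = 40.4/9.4 = 4.298.
This is the posterior mode — the MAP estimate.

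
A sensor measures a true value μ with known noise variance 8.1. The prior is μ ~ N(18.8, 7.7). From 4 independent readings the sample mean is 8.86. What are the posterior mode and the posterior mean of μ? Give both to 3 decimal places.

Posterior for μ is Normal. Precision-weighted mean: (1/7.7·18.8 + 4/8.1·8.86) / (1/7.7 + 4/8.1) = 10.930.
A Normal posterior is symmetric, so mode = mean.

MAP = 10.930, posterior mean = 10.930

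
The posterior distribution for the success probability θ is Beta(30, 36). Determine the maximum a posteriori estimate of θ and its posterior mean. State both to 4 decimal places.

Mode = (30−1)/(30+36−2) = 29/64 = 0.4531.
Mean = 30/(30+36) = 30/66 = 0.4545.

MAP = 0.4531; posterior mean = 0.4545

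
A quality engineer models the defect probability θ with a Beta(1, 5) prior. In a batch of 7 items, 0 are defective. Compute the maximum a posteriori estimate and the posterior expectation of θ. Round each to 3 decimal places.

Posterior: Beta(1+0, 5+7) = Beta(1, 12).
Since α = 1 ≤ 1 and β > 1, the Beta density is monotone decreasing on [0,1]; the mode is at 0.
Mean = 1/(1+12) = 0.077.

maximum a posteriori estimate = 0.000, posterior expectation = 0.077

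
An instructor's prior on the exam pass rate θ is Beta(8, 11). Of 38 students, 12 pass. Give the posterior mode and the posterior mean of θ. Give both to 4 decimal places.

MAP = 0.3455, posterior mean = 0.3509

Posterior: Beta(8+12, 11+26) = Beta(20, 37).
Mode = (20−1)/(20+37−2) = 19/55 = 0.3455.
Mean = 20/(20+37) = 20/57 = 0.3509.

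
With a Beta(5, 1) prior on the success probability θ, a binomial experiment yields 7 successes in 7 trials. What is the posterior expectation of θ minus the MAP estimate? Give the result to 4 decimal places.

Posterior: Beta(5+7, 1+0) = Beta(12, 1).
Since β = 1 ≤ 1 and α > 1, the Beta density is monotone increasing on [0,1]; the mode is at 1.
Mean = 12/(12+1) = 0.9231.
Difference = 0.9231 − 1.0000 = -0.0769.

-0.0769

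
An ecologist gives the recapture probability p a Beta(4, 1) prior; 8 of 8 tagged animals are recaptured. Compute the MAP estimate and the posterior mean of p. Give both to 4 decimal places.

Posterior: Beta(4+8, 1+0) = Beta(12, 1).
Since β = 1 ≤ 1 and α > 1, the Beta density is monotone increasing on [0,1]; the mode is at 1.
Mean = 12/(12+1) = 0.9231.

p_MAP = 1.0000, E[p|data] = 0.9231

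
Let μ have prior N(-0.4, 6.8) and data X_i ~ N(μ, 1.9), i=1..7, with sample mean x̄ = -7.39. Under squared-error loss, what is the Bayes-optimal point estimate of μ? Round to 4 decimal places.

Posterior for μ is Normal. Precision-weighted mean: (1/6.8·-0.4 + 7/1.9·-7.39) / (1/6.8 + 7/1.9) = -7.1217.
A Normal posterior is symmetric, so mode = mean.
Squared-error loss ⇒ the optimal estimator is the posterior mean.

-7.1217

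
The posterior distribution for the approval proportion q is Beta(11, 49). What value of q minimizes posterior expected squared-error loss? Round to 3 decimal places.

0.183

Mode = (11−1)/(11+49−2) = 10/58 = 0.172.
Mean = 11/(11+49) = 11/60 = 0.183.
Squared-error loss ⇒ the optimal estimator is the posterior mean.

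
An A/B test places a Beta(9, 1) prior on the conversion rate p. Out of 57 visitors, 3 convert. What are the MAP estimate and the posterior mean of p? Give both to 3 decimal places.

MAP = 0.169, posterior mean = 0.179

Posterior: Beta(9+3, 1+54) = Beta(12, 55).
Mode = (12−1)/(12+55−2) = 11/65 = 0.169.
Mean = 12/(12+55) = 12/67 = 0.179.
Right-skewed posterior ⇒ mode < mean.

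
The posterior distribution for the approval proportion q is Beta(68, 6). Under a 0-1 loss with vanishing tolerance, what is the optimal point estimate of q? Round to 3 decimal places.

0.931

Mode = (68−1)/(68+6−2) = 67/72 = 0.931.
Mean = 68/(68+6) = 68/74 = 0.919.
This is the posterior mode — the MAP estimate.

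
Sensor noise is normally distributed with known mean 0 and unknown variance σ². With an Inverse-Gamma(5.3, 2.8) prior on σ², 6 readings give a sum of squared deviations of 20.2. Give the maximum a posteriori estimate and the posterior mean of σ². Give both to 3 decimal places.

Posterior: Inverse-Gamma(shape = 5.3+6/2 = 8.3, scale = 2.8+20.2/2 = 12.9).
Mode = β/(α+1) = 12.9/9.3 = 1.387.
Mean = β/(α−1) = 12.9/7.3 = 1.767.
The posterior is right-skewed, so the mean exceeds the mode.

MAP = 1.387; posterior mean = 1.767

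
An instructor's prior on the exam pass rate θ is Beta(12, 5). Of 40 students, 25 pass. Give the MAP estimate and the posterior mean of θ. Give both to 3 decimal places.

MAP estimate = 0.655, posterior mean = 0.649

Posterior: Beta(12+25, 5+15) = Beta(37, 20).
Mode = (37−1)/(37+20−2) = 36/55 = 0.655.
Mean = 37/(37+20) = 37/57 = 0.649.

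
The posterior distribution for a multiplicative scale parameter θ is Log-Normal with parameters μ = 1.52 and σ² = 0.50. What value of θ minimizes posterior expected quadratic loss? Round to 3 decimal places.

5.871

Mode = exp(μ − σ²) = exp(1.02) = 2.773.
Mean = exp(μ + σ²/2) = exp(1.770) = 5.871.
Quadratic loss ⇒ the optimal estimator is the posterior mean.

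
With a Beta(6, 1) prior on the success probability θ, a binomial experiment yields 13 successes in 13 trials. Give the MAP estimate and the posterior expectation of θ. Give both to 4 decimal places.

Posterior: Beta(6+13, 1+0) = Beta(19, 1).
Since β = 1 ≤ 1 and α > 1, the Beta density is monotone increasing on [0,1]; the mode is at 1.
Mean = 19/(19+1) = 0.9500.

θ_MAP = 1.0000, E[θ|data] = 0.9500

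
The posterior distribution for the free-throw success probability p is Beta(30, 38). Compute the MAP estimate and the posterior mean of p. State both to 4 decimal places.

Mode = (30−1)/(30+38−2) = 29/66 = 0.4394.
Mean = 30/(30+38) = 30/68 = 0.4412.
The mean is pulled above the mode by the posterior's right skew.

MAP estimate = 0.4394, posterior mean = 0.4412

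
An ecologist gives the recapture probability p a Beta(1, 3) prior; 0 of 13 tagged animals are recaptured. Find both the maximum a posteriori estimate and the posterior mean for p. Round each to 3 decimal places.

Posterior: Beta(1+0, 3+13) = Beta(1, 16).
Since α = 1 ≤ 1 and β > 1, the Beta density is monotone decreasing on [0,1]; the mode is at 0.
Mean = 1/(1+16) = 0.059.
The mean is pulled above the mode by the posterior's right skew.

MAP = 0.000, posterior mean = 0.059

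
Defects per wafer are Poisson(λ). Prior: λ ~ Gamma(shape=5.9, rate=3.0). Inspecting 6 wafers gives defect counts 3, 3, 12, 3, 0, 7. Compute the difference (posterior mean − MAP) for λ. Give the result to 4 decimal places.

0.1111

Σ counts = 28. Posterior: Gamma(shape = 5.9+28 = 33.9, rate = 3.0+6 = 9.0).
Mode = (α−1)/β = 32.9/9.0 = 3.6556.
Mean = α/β = 33.9/9.0 = 3.7667.
Difference = 3.7667 − 3.6556 = 0.1111.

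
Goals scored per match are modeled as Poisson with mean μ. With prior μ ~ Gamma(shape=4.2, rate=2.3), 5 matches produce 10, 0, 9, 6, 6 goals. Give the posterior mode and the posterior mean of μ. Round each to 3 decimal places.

MAP = 4.685; posterior mean = 4.822

Σ counts = 31. Posterior: Gamma(shape = 4.2+31 = 35.2, rate = 2.3+5 = 7.3).
Mode = (α−1)/β = 34.2/7.3 = 4.685.
Mean = α/β = 35.2/7.3 = 4.822.
The posterior is right-skewed, so the mean exceeds the mode.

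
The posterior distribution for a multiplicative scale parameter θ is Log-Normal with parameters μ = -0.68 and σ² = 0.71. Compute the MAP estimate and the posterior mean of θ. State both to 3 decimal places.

Mode = exp(μ − σ²) = exp(-1.39) = 0.249.
Mean = exp(μ + σ²/2) = exp(-0.325) = 0.723.

θ_MAP = 0.249, E[θ|data] = 0.723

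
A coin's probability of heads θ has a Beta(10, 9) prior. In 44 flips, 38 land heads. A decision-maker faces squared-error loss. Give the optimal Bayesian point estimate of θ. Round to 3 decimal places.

0.762

Posterior: Beta(10+38, 9+6) = Beta(48, 15).
Mode = (48−1)/(48+15−2) = 47/61 = 0.770.
Mean = 48/(48+15) = 48/63 = 0.762.
Squared-error loss ⇒ the optimal estimator is the posterior mean.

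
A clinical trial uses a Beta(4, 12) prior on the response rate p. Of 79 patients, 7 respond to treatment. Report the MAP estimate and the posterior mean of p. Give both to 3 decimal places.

MAP = 0.108; posterior mean = 0.116

Posterior: Beta(4+7, 12+72) = Beta(11, 84).
Mode = (11−1)/(11+84−2) = 10/93 = 0.108.
Mean = 11/(11+84) = 11/95 = 0.116.
Mean > mode: the posterior has a right tail.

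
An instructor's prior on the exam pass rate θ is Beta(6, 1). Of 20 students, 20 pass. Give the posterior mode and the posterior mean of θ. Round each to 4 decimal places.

Posterior: Beta(6+20, 1+0) = Beta(26, 1).
Since β = 1 ≤ 1 and α > 1, the Beta density is monotone increasing on [0,1]; the mode is at 1.
Mean = 26/(26+1) = 0.9630.
Left-skewed posterior ⇒ mean < mode.

MAP = 1.0000, posterior mean = 0.9630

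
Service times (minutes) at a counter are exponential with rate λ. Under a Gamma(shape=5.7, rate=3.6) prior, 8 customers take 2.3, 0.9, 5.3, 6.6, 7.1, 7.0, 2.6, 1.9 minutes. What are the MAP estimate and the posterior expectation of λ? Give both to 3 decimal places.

λ_MAP = 0.340, E[λ|data] = 0.367

Σ times = 33.7. Posterior: Gamma(shape = 5.7+8 = 13.7, rate = 3.6+33.7 = 37.3).
Mode = (α−1)/β = 12.7/37.3 = 0.340.
Mean = α/β = 13.7/37.3 = 0.367.
Mean > mode: the posterior has a right tail.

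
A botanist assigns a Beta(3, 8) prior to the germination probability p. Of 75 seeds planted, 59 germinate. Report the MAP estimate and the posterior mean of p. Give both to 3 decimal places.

MAP = 0.726; posterior mean = 0.721

Posterior: Beta(3+59, 8+16) = Beta(62, 24).
Mode = (62−1)/(62+24−2) = 61/84 = 0.726.
Mean = 62/(62+24) = 62/86 = 0.721.
Mode > mean: the posterior has a left tail.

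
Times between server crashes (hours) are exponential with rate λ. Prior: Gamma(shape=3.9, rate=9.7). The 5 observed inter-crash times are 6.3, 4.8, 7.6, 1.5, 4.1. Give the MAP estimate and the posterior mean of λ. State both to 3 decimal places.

Σ times = 24.3. Posterior: Gamma(shape = 3.9+5 = 8.9, rate = 9.7+24.3 = 34.0).
Mode = (α−1)/β = 7.9/34.0 = 0.232.
Mean = α/β = 8.9/34.0 = 0.262.
Right-skewed posterior ⇒ mode < mean.

MAP estimate = 0.232, posterior mean = 0.262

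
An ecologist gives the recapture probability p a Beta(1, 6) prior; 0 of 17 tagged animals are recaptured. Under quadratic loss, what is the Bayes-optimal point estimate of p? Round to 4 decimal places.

0.0417

Posterior: Beta(1+0, 6+17) = Beta(1, 23).
Since α = 1 ≤ 1 and β > 1, the Beta density is monotone decreasing on [0,1]; the mode is at 0.
Mean = 1/(1+23) = 0.0417.
Quadratic loss ⇒ the optimal estimator is the posterior mean.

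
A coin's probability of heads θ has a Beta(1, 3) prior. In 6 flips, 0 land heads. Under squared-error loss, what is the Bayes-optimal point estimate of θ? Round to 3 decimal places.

Posterior: Beta(1+0, 3+6) = Beta(1, 9).
Since α = 1 ≤ 1 and β > 1, the Beta density is monotone decreasing on [0,1]; the mode is at 0.
Mean = 1/(1+9) = 0.100.
Squared-error loss ⇒ the optimal estimator is the posterior mean.

0.100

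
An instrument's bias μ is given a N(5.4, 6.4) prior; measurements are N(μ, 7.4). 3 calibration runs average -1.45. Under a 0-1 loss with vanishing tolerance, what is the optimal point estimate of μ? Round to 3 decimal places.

0.456

Posterior for μ is Normal. Precision-weighted mean: (1/6.4·5.4 + 3/7.4·-1.45) / (1/6.4 + 3/7.4) = 0.456.
A Normal posterior is symmetric, so mode = mean.
This is the posterior mode — the MAP estimate.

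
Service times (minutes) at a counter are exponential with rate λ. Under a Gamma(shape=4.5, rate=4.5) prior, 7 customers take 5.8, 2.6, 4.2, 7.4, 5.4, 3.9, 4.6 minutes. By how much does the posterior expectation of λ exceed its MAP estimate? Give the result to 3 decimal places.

0.026

Σ times = 33.9. Posterior: Gamma(shape = 4.5+7 = 11.5, rate = 4.5+33.9 = 38.4).
Mode = (α−1)/β = 10.5/38.4 = 0.273.
Mean = α/β = 11.5/38.4 = 0.299.
Difference = 0.299 − 0.273 = 0.026.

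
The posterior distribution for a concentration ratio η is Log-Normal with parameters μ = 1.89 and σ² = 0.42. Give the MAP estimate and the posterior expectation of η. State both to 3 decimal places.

Mode = exp(μ − σ²) = exp(1.47) = 4.349.
Mean = exp(μ + σ²/2) = exp(2.100) = 8.166.

MAP = 4.349, posterior mean = 8.166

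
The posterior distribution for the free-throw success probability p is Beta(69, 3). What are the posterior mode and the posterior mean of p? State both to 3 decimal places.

Mode = (69−1)/(69+3−2) = 68/70 = 0.971.
Mean = 69/(69+3) = 69/72 = 0.958.
The mean is pulled below the mode by the posterior's left skew.

posterior mode = 0.971, posterior mean = 0.958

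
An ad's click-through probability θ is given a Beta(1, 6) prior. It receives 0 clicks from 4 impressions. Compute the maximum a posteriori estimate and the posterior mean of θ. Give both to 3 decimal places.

Posterior: Beta(1+0, 6+4) = Beta(1, 10).
Since α = 1 ≤ 1 and β > 1, the Beta density is monotone decreasing on [0,1]; the mode is at 0.
Mean = 1/(1+10) = 0.091.

MAP = 0.000; posterior mean = 0.091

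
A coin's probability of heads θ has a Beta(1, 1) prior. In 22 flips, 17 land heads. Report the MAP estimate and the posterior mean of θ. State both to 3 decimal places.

Posterior: Beta(1+17, 1+5) = Beta(18, 6).
Mode = (18−1)/(18+6−2) = 17/22 = 0.773.
With a flat prior the MAP equals the MLE, 17/22.
Mean = 18/(18+6) = 18/24 = 0.750.

MAP = 0.773, posterior mean = 0.750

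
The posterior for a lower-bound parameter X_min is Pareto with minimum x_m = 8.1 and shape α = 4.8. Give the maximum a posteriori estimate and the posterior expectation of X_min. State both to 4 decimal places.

MAP = 8.1000; posterior mean = 10.2316

The Pareto density is strictly decreasing on [x_m, ∞), so the mode is x_m = 8.1000.
Mean = α·x_m/(α−1) = 4.8·8.1/3.8 = 10.2316.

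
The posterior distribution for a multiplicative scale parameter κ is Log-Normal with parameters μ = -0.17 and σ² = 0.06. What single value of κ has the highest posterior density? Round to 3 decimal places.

0.795

Mode = exp(μ − σ²) = exp(-0.23) = 0.795.
Mean = exp(μ + σ²/2) = exp(-0.140) = 0.869.
This is the posterior mode — the MAP estimate.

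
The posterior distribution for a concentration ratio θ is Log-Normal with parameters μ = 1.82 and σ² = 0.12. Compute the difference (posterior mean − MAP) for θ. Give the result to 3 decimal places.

Mode = exp(μ − σ²) = exp(1.70) = 5.474.
Mean = exp(μ + σ²/2) = exp(1.880) = 6.554.
Difference = 6.554 − 5.474 = 1.080.

1.080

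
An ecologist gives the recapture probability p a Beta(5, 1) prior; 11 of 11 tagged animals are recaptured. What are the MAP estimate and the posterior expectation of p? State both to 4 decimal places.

MAP = 1.0000; posterior mean = 0.9412

Posterior: Beta(5+11, 1+0) = Beta(16, 1).
Since β = 1 ≤ 1 and α > 1, the Beta density is monotone increasing on [0,1]; the mode is at 1.
Mean = 16/(16+1) = 0.9412.
Left-skewed posterior ⇒ mean < mode.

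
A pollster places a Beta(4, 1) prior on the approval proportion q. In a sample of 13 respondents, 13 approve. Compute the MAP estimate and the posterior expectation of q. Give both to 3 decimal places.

Posterior: Beta(4+13, 1+0) = Beta(17, 1).
Since β = 1 ≤ 1 and α > 1, the Beta density is monotone increasing on [0,1]; the mode is at 1.
Mean = 17/(17+1) = 0.944.
The mean is pulled below the mode by the posterior's left skew.

MAP = 1.000; posterior mean = 0.944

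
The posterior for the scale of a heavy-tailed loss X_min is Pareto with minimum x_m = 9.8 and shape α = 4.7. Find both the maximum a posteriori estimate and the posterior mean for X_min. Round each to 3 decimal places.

The Pareto density is strictly decreasing on [x_m, ∞), so the mode is x_m = 9.800.
Mean = α·x_m/(α−1) = 4.7·9.8/3.7 = 12.449.

X_min_MAP = 9.800, E[X_min|data] = 12.449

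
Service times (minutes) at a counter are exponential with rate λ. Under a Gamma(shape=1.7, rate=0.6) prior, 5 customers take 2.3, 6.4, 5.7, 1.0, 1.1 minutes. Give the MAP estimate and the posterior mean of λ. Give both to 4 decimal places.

Σ times = 16.5. Posterior: Gamma(shape = 1.7+5 = 6.7, rate = 0.6+16.5 = 17.1).
Mode = (α−1)/β = 5.7/17.1 = 0.3333.
Mean = α/β = 6.7/17.1 = 0.3918.

MAP = 0.3333, posterior mean = 0.3918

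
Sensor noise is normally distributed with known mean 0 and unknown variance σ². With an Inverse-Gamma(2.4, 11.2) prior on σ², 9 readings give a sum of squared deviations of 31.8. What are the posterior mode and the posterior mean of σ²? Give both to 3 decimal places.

Posterior: Inverse-Gamma(shape = 2.4+9/2 = 6.9, scale = 11.2+31.8/2 = 27.1).
Mode = β/(α+1) = 27.1/7.9 = 3.430.
Mean = β/(α−1) = 27.1/5.9 = 4.593.
Right-skewed posterior ⇒ mode < mean.

σ²_MAP = 3.430, E[σ²|data] = 4.593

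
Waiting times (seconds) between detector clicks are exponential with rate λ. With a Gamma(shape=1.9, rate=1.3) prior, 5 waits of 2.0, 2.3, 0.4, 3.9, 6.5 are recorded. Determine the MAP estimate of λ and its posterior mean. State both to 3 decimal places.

MAP: 0.360. Posterior mean: 0.421.

Σ times = 15.1. Posterior: Gamma(shape = 1.9+5 = 6.9, rate = 1.3+15.1 = 16.4).
Mode = (α−1)/β = 5.9/16.4 = 0.360.
Mean = α/β = 6.9/16.4 = 0.421.
The mean is pulled above the mode by the posterior's right skew.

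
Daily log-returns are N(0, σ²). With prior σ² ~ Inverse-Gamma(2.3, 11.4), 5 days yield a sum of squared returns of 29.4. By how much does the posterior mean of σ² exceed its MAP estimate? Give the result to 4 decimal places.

2.3684

Posterior: Inverse-Gamma(shape = 2.3+5/2 = 4.8, scale = 11.4+29.4/2 = 26.1).
Mode = β/(α+1) = 26.1/5.8 = 4.5000.
Mean = β/(α−1) = 26.1/3.8 = 6.8684.
Difference = 6.8684 − 4.5000 = 2.3684.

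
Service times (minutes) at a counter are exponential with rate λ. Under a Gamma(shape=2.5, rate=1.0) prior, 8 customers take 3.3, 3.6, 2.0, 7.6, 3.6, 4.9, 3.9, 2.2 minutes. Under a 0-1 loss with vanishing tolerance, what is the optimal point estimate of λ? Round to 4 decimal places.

Σ times = 31.1. Posterior: Gamma(shape = 2.5+8 = 10.5, rate = 1.0+31.1 = 32.1).
Mode = (α−1)/β = 9.5/32.1 = 0.2960.
Mean = α/β = 10.5/32.1 = 0.3271.
This is the posterior mode — the MAP estimate.

0.2960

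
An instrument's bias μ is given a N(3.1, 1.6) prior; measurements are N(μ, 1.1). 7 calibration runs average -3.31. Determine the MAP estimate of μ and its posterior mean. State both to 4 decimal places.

μ_MAP = -2.7367, E[μ|data] = -2.7367

Posterior for μ is Normal. Precision-weighted mean: (1/1.6·3.1 + 7/1.1·-3.31) / (1/1.6 + 7/1.1) = -2.7367.
A Normal posterior is symmetric, so mode = mean.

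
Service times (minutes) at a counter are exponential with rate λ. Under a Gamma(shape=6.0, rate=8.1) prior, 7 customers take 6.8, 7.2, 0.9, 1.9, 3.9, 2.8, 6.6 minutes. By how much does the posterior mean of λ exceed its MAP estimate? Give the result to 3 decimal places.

0.026

Σ times = 30.1. Posterior: Gamma(shape = 6.0+7 = 13.0, rate = 8.1+30.1 = 38.2).
Mode = (α−1)/β = 12.0/38.2 = 0.314.
Mean = α/β = 13.0/38.2 = 0.340.
Difference = 0.340 − 0.314 = 0.026.
Right-skewed posterior ⇒ mode < mean.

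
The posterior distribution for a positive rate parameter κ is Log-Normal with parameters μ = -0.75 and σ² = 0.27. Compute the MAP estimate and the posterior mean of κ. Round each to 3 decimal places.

MAP = 0.361, posterior mean = 0.541

Mode = exp(μ − σ²) = exp(-1.02) = 0.361.
Mean = exp(μ + σ²/2) = exp(-0.615) = 0.541.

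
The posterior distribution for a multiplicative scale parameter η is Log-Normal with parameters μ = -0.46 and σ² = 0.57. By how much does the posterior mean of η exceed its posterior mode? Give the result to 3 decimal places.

Mode = exp(μ − σ²) = exp(-1.03) = 0.357.
Mean = exp(μ + σ²/2) = exp(-0.175) = 0.839.
Difference = 0.839 − 0.357 = 0.482.
Right-skewed posterior ⇒ mode < mean.

0.482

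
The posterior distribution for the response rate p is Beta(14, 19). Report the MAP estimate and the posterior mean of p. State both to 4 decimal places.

Mode = (14−1)/(14+19−2) = 13/31 = 0.4194.
Mean = 14/(14+19) = 14/33 = 0.4242.

p_MAP = 0.4194, E[p|data] = 0.4242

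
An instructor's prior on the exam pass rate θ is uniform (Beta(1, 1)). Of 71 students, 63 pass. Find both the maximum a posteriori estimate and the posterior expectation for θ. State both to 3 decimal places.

Posterior: Beta(1+63, 1+8) = Beta(64, 9).
Mode = (64−1)/(64+9−2) = 63/71 = 0.887.
With a flat prior the MAP equals the MLE, 63/71.
Mean = 64/(64+9) = 64/73 = 0.877.

θ_MAP = 0.887, E[θ|data] = 0.877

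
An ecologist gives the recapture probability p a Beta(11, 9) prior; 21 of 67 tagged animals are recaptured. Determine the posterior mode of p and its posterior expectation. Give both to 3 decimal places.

Posterior: Beta(11+21, 9+46) = Beta(32, 55).
Mode = (32−1)/(32+55−2) = 31/85 = 0.365.
Mean = 32/(32+55) = 32/87 = 0.368.
The posterior is right-skewed, so the mean exceeds the mode.

MAP: 0.365. Posterior mean: 0.368.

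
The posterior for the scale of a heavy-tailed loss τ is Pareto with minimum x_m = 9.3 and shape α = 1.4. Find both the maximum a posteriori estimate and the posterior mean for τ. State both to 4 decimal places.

The Pareto density is strictly decreasing on [x_m, ∞), so the mode is x_m = 9.3000.
Mean = α·x_m/(α−1) = 1.4·9.3/0.4 = 32.5500.
The mean is pulled above the mode by the posterior's right skew.

MAP = 9.3000, posterior mean = 32.5500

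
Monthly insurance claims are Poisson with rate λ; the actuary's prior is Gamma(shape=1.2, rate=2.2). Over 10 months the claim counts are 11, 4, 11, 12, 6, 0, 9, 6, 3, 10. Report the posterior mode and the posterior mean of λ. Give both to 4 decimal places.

Σ counts = 72. Posterior: Gamma(shape = 1.2+72 = 73.2, rate = 2.2+10 = 12.2).
Mode = (α−1)/β = 72.2/12.2 = 5.9180.
Mean = α/β = 73.2/12.2 = 6.0000.
The mean is pulled above the mode by the posterior's right skew.

posterior mode = 5.9180, posterior mean = 6.0000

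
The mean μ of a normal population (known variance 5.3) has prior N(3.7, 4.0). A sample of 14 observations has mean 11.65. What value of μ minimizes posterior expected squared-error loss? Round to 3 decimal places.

Posterior for μ is Normal. Precision-weighted mean: (1/4.0·3.7 + 14/5.3·11.65) / (1/4.0 + 14/5.3) = 10.963.
A Normal posterior is symmetric, so mode = mean.
Squared-error loss ⇒ the optimal estimator is the posterior mean.

10.963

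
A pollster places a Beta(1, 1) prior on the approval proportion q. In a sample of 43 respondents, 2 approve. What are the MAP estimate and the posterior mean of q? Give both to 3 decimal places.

MAP = 0.047, posterior mean = 0.067

Posterior: Beta(1+2, 1+41) = Beta(3, 42).
Mode = (3−1)/(3+42−2) = 2/43 = 0.047.
With a flat prior the MAP equals the MLE, 2/43.
Mean = 3/(3+42) = 3/45 = 0.067.
Right-skewed posterior ⇒ mode < mean.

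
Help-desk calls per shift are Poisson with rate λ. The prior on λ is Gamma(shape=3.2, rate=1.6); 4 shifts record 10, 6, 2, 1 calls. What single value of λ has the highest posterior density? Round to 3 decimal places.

Σ counts = 19. Posterior: Gamma(shape = 3.2+19 = 22.2, rate = 1.6+4 = 5.6).
Mode = (α−1)/β = 21.2/5.6 = 3.786.
Mean = α/β = 22.2/5.6 = 3.964.
This is the posterior mode — the MAP estimate.

3.786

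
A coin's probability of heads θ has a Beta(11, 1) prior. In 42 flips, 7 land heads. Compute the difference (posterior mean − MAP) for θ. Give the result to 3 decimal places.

0.006

Posterior: Beta(11+7, 1+35) = Beta(18, 36).
Mode = (18−1)/(18+36−2) = 17/52 = 0.327.
Mean = 18/(18+36) = 18/54 = 0.333.
Difference = 0.333 − 0.327 = 0.006.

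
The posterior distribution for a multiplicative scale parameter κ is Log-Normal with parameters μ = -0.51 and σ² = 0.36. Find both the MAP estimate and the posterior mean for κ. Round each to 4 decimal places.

Mode = exp(μ − σ²) = exp(-0.87) = 0.4190.
Mean = exp(μ + σ²/2) = exp(-0.330) = 0.7189.

MAP: 0.4190. Posterior mean: 0.7189.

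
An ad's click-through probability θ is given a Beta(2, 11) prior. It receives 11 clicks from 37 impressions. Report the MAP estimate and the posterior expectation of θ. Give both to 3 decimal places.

Posterior: Beta(2+11, 11+26) = Beta(13, 37).
Mode = (13−1)/(13+37−2) = 12/48 = 0.250.
Mean = 13/(13+37) = 13/50 = 0.260.

MAP: 0.250. Posterior mean: 0.260.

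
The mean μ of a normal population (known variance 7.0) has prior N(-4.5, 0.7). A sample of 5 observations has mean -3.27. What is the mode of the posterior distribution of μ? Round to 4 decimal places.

Posterior for μ is Normal. Precision-weighted mean: (1/0.7·-4.5 + 5/7.0·-3.27) / (1/0.7 + 5/7.0) = -4.0900.
A Normal posterior is symmetric, so mode = mean.
This is the posterior mode — the MAP estimate.

-4.0900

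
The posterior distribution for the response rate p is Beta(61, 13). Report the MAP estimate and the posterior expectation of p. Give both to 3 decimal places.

Mode = (61−1)/(61+13−2) = 60/72 = 0.833.
Mean = 61/(61+13) = 61/74 = 0.824.

MAP = 0.833; posterior mean = 0.824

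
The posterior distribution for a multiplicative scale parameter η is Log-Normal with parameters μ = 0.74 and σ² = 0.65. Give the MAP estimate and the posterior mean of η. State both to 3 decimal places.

MAP estimate = 1.094, posterior mean = 2.901

Mode = exp(μ − σ²) = exp(0.09) = 1.094.
Mean = exp(μ + σ²/2) = exp(1.065) = 2.901.
The mean is pulled above the mode by the posterior's right skew.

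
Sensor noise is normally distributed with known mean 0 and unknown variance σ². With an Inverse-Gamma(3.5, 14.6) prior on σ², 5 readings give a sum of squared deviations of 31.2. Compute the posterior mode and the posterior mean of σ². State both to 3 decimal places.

MAP = 4.314, posterior mean = 6.040

Posterior: Inverse-Gamma(shape = 3.5+5/2 = 6.0, scale = 14.6+31.2/2 = 30.2).
Mode = β/(α+1) = 30.2/7.0 = 4.314.
Mean = β/(α−1) = 30.2/5.0 = 6.040.
Right-skewed posterior ⇒ mode < mean.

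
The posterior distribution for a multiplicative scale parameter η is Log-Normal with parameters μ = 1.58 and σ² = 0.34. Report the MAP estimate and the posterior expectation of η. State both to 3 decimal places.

Mode = exp(μ − σ²) = exp(1.24) = 3.456.
Mean = exp(μ + σ²/2) = exp(1.750) = 5.755.

η_MAP = 3.456, E[η|data] = 5.755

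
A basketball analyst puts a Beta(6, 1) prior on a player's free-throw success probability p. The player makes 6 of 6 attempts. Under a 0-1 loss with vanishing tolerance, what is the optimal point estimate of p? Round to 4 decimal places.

1.0000

Posterior: Beta(6+6, 1+0) = Beta(12, 1).
Since β = 1 ≤ 1 and α > 1, the Beta density is monotone increasing on [0,1]; the mode is at 1.
Mean = 12/(12+1) = 0.9231.
This is the posterior mode — the MAP estimate.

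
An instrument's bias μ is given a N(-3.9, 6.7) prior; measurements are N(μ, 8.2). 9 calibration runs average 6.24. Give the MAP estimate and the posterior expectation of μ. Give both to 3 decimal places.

MAP = 5.026; posterior mean = 5.026

Posterior for μ is Normal. Precision-weighted mean: (1/6.7·-3.9 + 9/8.2·6.24) / (1/6.7 + 9/8.2) = 5.026.
A Normal posterior is symmetric, so mode = mean.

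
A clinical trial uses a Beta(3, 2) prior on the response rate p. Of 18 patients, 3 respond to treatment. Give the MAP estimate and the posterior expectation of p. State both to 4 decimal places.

Posterior: Beta(3+3, 2+15) = Beta(6, 17).
Mode = (6−1)/(6+17−2) = 5/21 = 0.2381.
Mean = 6/(6+17) = 6/23 = 0.2609.
Mean > mode: the posterior has a right tail.

MAP = 0.2381; posterior mean = 0.2609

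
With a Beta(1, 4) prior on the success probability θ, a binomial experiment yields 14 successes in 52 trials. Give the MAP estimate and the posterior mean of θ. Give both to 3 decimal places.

Posterior: Beta(1+14, 4+38) = Beta(15, 42).
Mode = (15−1)/(15+42−2) = 14/55 = 0.255.
Mean = 15/(15+42) = 15/57 = 0.263.
Right-skewed posterior ⇒ mode < mean.

MAP estimate = 0.255, posterior mean = 0.263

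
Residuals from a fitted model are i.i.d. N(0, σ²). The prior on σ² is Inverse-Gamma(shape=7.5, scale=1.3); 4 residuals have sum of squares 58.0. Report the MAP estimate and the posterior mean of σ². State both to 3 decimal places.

Posterior: Inverse-Gamma(shape = 7.5+4/2 = 9.5, scale = 1.3+58.0/2 = 30.3).
Mode = β/(α+1) = 30.3/10.5 = 2.886.
Mean = β/(α−1) = 30.3/8.5 = 3.565.

MAP: 2.886. Posterior mean: 3.565.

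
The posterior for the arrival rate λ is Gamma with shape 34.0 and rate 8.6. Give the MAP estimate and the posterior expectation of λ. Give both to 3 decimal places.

Mode = (α−1)/β = 33.0/8.6 = 3.837.
Mean = α/β = 34.0/8.6 = 3.953.

MAP: 3.837. Posterior mean: 3.953.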